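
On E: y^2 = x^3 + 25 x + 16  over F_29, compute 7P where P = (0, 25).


k = 7 = 111_2 (binary, LSB first: 111)
Double-and-add from P = (0, 25):
  bit 0 = 1: acc = O + (0, 25) = (0, 25)
  bit 1 = 1: acc = (0, 25) + (22, 22) = (6, 18)
  bit 2 = 1: acc = (6, 18) + (1, 10) = (6, 11)

7P = (6, 11)


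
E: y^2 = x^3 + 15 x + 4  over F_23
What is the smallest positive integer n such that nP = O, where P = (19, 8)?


Compute successive multiples of P until we hit O:
  1P = (19, 8)
  2P = (20, 1)
  3P = (10, 21)
  4P = (10, 2)
  5P = (20, 22)
  6P = (19, 15)
  7P = O

ord(P) = 7


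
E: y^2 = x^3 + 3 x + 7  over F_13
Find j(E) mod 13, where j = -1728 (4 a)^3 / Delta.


Delta = -16(4 a^3 + 27 b^2) mod 13 = 10
-1728 * (4 a)^3 = -1728 * (4*3)^3 mod 13 = 12
j = 12 * 10^(-1) mod 13 = 9

j = 9 (mod 13)


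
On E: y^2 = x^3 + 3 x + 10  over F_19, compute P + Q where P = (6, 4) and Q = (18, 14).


P != Q, so use the chord formula.
s = (y2 - y1) / (x2 - x1) = (10) / (12) mod 19 = 4
x3 = s^2 - x1 - x2 mod 19 = 4^2 - 6 - 18 = 11
y3 = s (x1 - x3) - y1 mod 19 = 4 * (6 - 11) - 4 = 14

P + Q = (11, 14)


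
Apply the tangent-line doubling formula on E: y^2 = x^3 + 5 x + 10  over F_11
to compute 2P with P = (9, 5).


Doubling: s = (3 x1^2 + a) / (2 y1)
s = (3*9^2 + 5) / (2*5) mod 11 = 5
x3 = s^2 - 2 x1 mod 11 = 5^2 - 2*9 = 7
y3 = s (x1 - x3) - y1 mod 11 = 5 * (9 - 7) - 5 = 5

2P = (7, 5)


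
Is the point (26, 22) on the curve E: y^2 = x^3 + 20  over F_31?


Check whether y^2 = x^3 + 0 x + 20 (mod 31) for (x, y) = (26, 22).
LHS: y^2 = 22^2 mod 31 = 19
RHS: x^3 + 0 x + 20 = 26^3 + 0*26 + 20 mod 31 = 19
LHS = RHS

Yes, on the curve


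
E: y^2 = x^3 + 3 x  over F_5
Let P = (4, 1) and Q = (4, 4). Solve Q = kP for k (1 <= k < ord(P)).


Enumerate multiples of P until we hit Q = (4, 4):
  1P = (4, 1)
  2P = (1, 3)
  3P = (1, 2)
  4P = (4, 4)
Match found at i = 4.

k = 4


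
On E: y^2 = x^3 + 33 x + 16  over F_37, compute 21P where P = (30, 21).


k = 21 = 10101_2 (binary, LSB first: 10101)
Double-and-add from P = (30, 21):
  bit 0 = 1: acc = O + (30, 21) = (30, 21)
  bit 1 = 0: acc unchanged = (30, 21)
  bit 2 = 1: acc = (30, 21) + (4, 8) = (31, 34)
  bit 3 = 0: acc unchanged = (31, 34)
  bit 4 = 1: acc = (31, 34) + (14, 15) = (25, 1)

21P = (25, 1)


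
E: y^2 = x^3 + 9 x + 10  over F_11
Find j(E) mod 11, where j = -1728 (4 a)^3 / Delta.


Delta = -16(4 a^3 + 27 b^2) mod 11 = 3
-1728 * (4 a)^3 = -1728 * (4*9)^3 mod 11 = 6
j = 6 * 3^(-1) mod 11 = 2

j = 2 (mod 11)


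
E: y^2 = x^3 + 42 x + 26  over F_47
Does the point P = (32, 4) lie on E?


Check whether y^2 = x^3 + 42 x + 26 (mod 47) for (x, y) = (32, 4).
LHS: y^2 = 4^2 mod 47 = 16
RHS: x^3 + 42 x + 26 = 32^3 + 42*32 + 26 mod 47 = 16
LHS = RHS

Yes, on the curve


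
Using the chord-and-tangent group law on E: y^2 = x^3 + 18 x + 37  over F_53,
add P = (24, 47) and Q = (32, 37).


P != Q, so use the chord formula.
s = (y2 - y1) / (x2 - x1) = (43) / (8) mod 53 = 12
x3 = s^2 - x1 - x2 mod 53 = 12^2 - 24 - 32 = 35
y3 = s (x1 - x3) - y1 mod 53 = 12 * (24 - 35) - 47 = 33

P + Q = (35, 33)


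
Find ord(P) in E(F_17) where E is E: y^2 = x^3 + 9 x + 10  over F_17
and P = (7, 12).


Compute successive multiples of P until we hit O:
  1P = (7, 12)
  2P = (7, 5)
  3P = O

ord(P) = 3


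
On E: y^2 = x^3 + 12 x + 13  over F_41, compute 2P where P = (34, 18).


Doubling: s = (3 x1^2 + a) / (2 y1)
s = (3*34^2 + 12) / (2*18) mod 41 = 1
x3 = s^2 - 2 x1 mod 41 = 1^2 - 2*34 = 15
y3 = s (x1 - x3) - y1 mod 41 = 1 * (34 - 15) - 18 = 1

2P = (15, 1)


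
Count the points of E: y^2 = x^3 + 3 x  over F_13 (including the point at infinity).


For each x in F_13, count y with y^2 = x^3 + 3 x + 0 mod 13:
  x = 0: RHS = 0, y in [0]  -> 1 point(s)
  x = 1: RHS = 4, y in [2, 11]  -> 2 point(s)
  x = 2: RHS = 1, y in [1, 12]  -> 2 point(s)
  x = 3: RHS = 10, y in [6, 7]  -> 2 point(s)
  x = 5: RHS = 10, y in [6, 7]  -> 2 point(s)
  x = 6: RHS = 0, y in [0]  -> 1 point(s)
  x = 7: RHS = 0, y in [0]  -> 1 point(s)
  x = 8: RHS = 3, y in [4, 9]  -> 2 point(s)
  x = 10: RHS = 3, y in [4, 9]  -> 2 point(s)
  x = 11: RHS = 12, y in [5, 8]  -> 2 point(s)
  x = 12: RHS = 9, y in [3, 10]  -> 2 point(s)
Affine points: 19. Add the point at infinity: total = 20.

#E(F_13) = 20


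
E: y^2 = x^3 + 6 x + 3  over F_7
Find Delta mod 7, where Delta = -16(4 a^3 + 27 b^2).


4 a^3 + 27 b^2 = 4*6^3 + 27*3^2 = 864 + 243 = 1107
Delta = -16 * (1107) = -17712
Delta mod 7 = 5

Delta = 5 (mod 7)


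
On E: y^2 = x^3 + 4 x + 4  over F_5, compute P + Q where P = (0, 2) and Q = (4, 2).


P != Q, so use the chord formula.
s = (y2 - y1) / (x2 - x1) = (0) / (4) mod 5 = 0
x3 = s^2 - x1 - x2 mod 5 = 0^2 - 0 - 4 = 1
y3 = s (x1 - x3) - y1 mod 5 = 0 * (0 - 1) - 2 = 3

P + Q = (1, 3)


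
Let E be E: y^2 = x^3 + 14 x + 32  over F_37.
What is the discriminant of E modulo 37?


4 a^3 + 27 b^2 = 4*14^3 + 27*32^2 = 10976 + 27648 = 38624
Delta = -16 * (38624) = -617984
Delta mod 37 = 27

Delta = 27 (mod 37)


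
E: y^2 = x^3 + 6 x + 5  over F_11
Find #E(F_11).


For each x in F_11, count y with y^2 = x^3 + 6 x + 5 mod 11:
  x = 0: RHS = 5, y in [4, 7]  -> 2 point(s)
  x = 1: RHS = 1, y in [1, 10]  -> 2 point(s)
  x = 2: RHS = 3, y in [5, 6]  -> 2 point(s)
  x = 4: RHS = 5, y in [4, 7]  -> 2 point(s)
  x = 6: RHS = 4, y in [2, 9]  -> 2 point(s)
  x = 7: RHS = 5, y in [4, 7]  -> 2 point(s)
  x = 8: RHS = 4, y in [2, 9]  -> 2 point(s)
  x = 10: RHS = 9, y in [3, 8]  -> 2 point(s)
Affine points: 16. Add the point at infinity: total = 17.

#E(F_11) = 17


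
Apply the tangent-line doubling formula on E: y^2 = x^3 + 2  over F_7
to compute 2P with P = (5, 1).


Doubling: s = (3 x1^2 + a) / (2 y1)
s = (3*5^2 + 0) / (2*1) mod 7 = 6
x3 = s^2 - 2 x1 mod 7 = 6^2 - 2*5 = 5
y3 = s (x1 - x3) - y1 mod 7 = 6 * (5 - 5) - 1 = 6

2P = (5, 6)


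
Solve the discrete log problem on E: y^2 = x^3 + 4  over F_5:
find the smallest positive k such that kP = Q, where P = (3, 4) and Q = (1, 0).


Enumerate multiples of P until we hit Q = (1, 0):
  1P = (3, 4)
  2P = (0, 3)
  3P = (1, 0)
Match found at i = 3.

k = 3


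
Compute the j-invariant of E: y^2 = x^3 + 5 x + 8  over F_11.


Delta = -16(4 a^3 + 27 b^2) mod 11 = 3
-1728 * (4 a)^3 = -1728 * (4*5)^3 mod 11 = 8
j = 8 * 3^(-1) mod 11 = 10

j = 10 (mod 11)


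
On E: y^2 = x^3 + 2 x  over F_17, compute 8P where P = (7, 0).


k = 8 = 1000_2 (binary, LSB first: 0001)
Double-and-add from P = (7, 0):
  bit 0 = 0: acc unchanged = O
  bit 1 = 0: acc unchanged = O
  bit 2 = 0: acc unchanged = O
  bit 3 = 1: acc = O + O = O

8P = O


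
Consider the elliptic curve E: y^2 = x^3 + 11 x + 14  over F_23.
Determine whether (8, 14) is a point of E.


Check whether y^2 = x^3 + 11 x + 14 (mod 23) for (x, y) = (8, 14).
LHS: y^2 = 14^2 mod 23 = 12
RHS: x^3 + 11 x + 14 = 8^3 + 11*8 + 14 mod 23 = 16
LHS != RHS

No, not on the curve


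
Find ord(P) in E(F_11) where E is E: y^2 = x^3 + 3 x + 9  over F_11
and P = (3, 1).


Compute successive multiples of P until we hit O:
  1P = (3, 1)
  2P = (10, 4)
  3P = (2, 1)
  4P = (6, 10)
  5P = (0, 8)
  6P = (0, 3)
  7P = (6, 1)
  8P = (2, 10)
  ... (continuing to 11P)
  11P = O

ord(P) = 11


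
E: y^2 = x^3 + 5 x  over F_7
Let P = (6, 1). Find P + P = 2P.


Doubling: s = (3 x1^2 + a) / (2 y1)
s = (3*6^2 + 5) / (2*1) mod 7 = 4
x3 = s^2 - 2 x1 mod 7 = 4^2 - 2*6 = 4
y3 = s (x1 - x3) - y1 mod 7 = 4 * (6 - 4) - 1 = 0

2P = (4, 0)


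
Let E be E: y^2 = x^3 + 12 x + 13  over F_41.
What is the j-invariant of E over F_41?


Delta = -16(4 a^3 + 27 b^2) mod 41 = 39
-1728 * (4 a)^3 = -1728 * (4*12)^3 mod 41 = 33
j = 33 * 39^(-1) mod 41 = 4

j = 4 (mod 41)


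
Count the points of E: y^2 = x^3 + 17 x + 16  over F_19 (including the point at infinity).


For each x in F_19, count y with y^2 = x^3 + 17 x + 16 mod 19:
  x = 0: RHS = 16, y in [4, 15]  -> 2 point(s)
  x = 2: RHS = 1, y in [1, 18]  -> 2 point(s)
  x = 5: RHS = 17, y in [6, 13]  -> 2 point(s)
  x = 6: RHS = 11, y in [7, 12]  -> 2 point(s)
  x = 9: RHS = 5, y in [9, 10]  -> 2 point(s)
  x = 15: RHS = 17, y in [6, 13]  -> 2 point(s)
  x = 18: RHS = 17, y in [6, 13]  -> 2 point(s)
Affine points: 14. Add the point at infinity: total = 15.

#E(F_19) = 15


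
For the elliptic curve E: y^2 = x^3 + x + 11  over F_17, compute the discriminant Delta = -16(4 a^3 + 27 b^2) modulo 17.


4 a^3 + 27 b^2 = 4*1^3 + 27*11^2 = 4 + 3267 = 3271
Delta = -16 * (3271) = -52336
Delta mod 17 = 7

Delta = 7 (mod 17)


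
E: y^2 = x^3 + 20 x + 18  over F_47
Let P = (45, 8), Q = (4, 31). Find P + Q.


P != Q, so use the chord formula.
s = (y2 - y1) / (x2 - x1) = (23) / (6) mod 47 = 43
x3 = s^2 - x1 - x2 mod 47 = 43^2 - 45 - 4 = 14
y3 = s (x1 - x3) - y1 mod 47 = 43 * (45 - 14) - 8 = 9

P + Q = (14, 9)


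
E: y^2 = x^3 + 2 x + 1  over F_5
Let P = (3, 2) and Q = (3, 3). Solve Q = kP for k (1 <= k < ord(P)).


Enumerate multiples of P until we hit Q = (3, 3):
  1P = (3, 2)
  2P = (0, 1)
  3P = (1, 2)
  4P = (1, 3)
  5P = (0, 4)
  6P = (3, 3)
Match found at i = 6.

k = 6


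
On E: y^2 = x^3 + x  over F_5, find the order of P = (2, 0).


Compute successive multiples of P until we hit O:
  1P = (2, 0)
  2P = O

ord(P) = 2


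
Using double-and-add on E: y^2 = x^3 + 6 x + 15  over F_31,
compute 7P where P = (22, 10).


k = 7 = 111_2 (binary, LSB first: 111)
Double-and-add from P = (22, 10):
  bit 0 = 1: acc = O + (22, 10) = (22, 10)
  bit 1 = 1: acc = (22, 10) + (28, 30) = (30, 15)
  bit 2 = 1: acc = (30, 15) + (7, 11) = (2, 2)

7P = (2, 2)


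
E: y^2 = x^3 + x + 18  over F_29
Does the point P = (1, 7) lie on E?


Check whether y^2 = x^3 + 1 x + 18 (mod 29) for (x, y) = (1, 7).
LHS: y^2 = 7^2 mod 29 = 20
RHS: x^3 + 1 x + 18 = 1^3 + 1*1 + 18 mod 29 = 20
LHS = RHS

Yes, on the curve


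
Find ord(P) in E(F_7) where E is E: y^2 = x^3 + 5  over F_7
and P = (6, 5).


Compute successive multiples of P until we hit O:
  1P = (6, 5)
  2P = (3, 5)
  3P = (5, 2)
  4P = (5, 5)
  5P = (3, 2)
  6P = (6, 2)
  7P = O

ord(P) = 7


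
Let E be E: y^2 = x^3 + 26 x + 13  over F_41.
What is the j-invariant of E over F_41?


Delta = -16(4 a^3 + 27 b^2) mod 41 = 25
-1728 * (4 a)^3 = -1728 * (4*26)^3 mod 41 = 31
j = 31 * 25^(-1) mod 41 = 16

j = 16 (mod 41)


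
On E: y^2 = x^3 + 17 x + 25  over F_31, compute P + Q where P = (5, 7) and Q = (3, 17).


P != Q, so use the chord formula.
s = (y2 - y1) / (x2 - x1) = (10) / (29) mod 31 = 26
x3 = s^2 - x1 - x2 mod 31 = 26^2 - 5 - 3 = 17
y3 = s (x1 - x3) - y1 mod 31 = 26 * (5 - 17) - 7 = 22

P + Q = (17, 22)


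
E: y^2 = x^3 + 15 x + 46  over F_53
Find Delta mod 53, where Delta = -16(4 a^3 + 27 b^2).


4 a^3 + 27 b^2 = 4*15^3 + 27*46^2 = 13500 + 57132 = 70632
Delta = -16 * (70632) = -1130112
Delta mod 53 = 7

Delta = 7 (mod 53)


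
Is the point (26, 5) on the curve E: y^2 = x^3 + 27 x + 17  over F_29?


Check whether y^2 = x^3 + 27 x + 17 (mod 29) for (x, y) = (26, 5).
LHS: y^2 = 5^2 mod 29 = 25
RHS: x^3 + 27 x + 17 = 26^3 + 27*26 + 17 mod 29 = 25
LHS = RHS

Yes, on the curve


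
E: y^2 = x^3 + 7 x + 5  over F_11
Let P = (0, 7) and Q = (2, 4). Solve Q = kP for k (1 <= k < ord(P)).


Enumerate multiples of P until we hit Q = (2, 4):
  1P = (0, 7)
  2P = (3, 8)
  3P = (2, 7)
  4P = (9, 4)
  5P = (7, 10)
  6P = (8, 10)
  7P = (4, 8)
  8P = (5, 0)
  9P = (4, 3)
  10P = (8, 1)
  11P = (7, 1)
  12P = (9, 7)
  13P = (2, 4)
Match found at i = 13.

k = 13


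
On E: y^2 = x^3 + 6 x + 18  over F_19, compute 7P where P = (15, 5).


k = 7 = 111_2 (binary, LSB first: 111)
Double-and-add from P = (15, 5):
  bit 0 = 1: acc = O + (15, 5) = (15, 5)
  bit 1 = 1: acc = (15, 5) + (6, 17) = (4, 12)
  bit 2 = 1: acc = (4, 12) + (7, 2) = (17, 6)

7P = (17, 6)


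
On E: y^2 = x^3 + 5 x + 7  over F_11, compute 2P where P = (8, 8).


Doubling: s = (3 x1^2 + a) / (2 y1)
s = (3*8^2 + 5) / (2*8) mod 11 = 2
x3 = s^2 - 2 x1 mod 11 = 2^2 - 2*8 = 10
y3 = s (x1 - x3) - y1 mod 11 = 2 * (8 - 10) - 8 = 10

2P = (10, 10)


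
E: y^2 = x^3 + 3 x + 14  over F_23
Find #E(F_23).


For each x in F_23, count y with y^2 = x^3 + 3 x + 14 mod 23:
  x = 1: RHS = 18, y in [8, 15]  -> 2 point(s)
  x = 3: RHS = 4, y in [2, 21]  -> 2 point(s)
  x = 5: RHS = 16, y in [4, 19]  -> 2 point(s)
  x = 6: RHS = 18, y in [8, 15]  -> 2 point(s)
  x = 10: RHS = 9, y in [3, 20]  -> 2 point(s)
  x = 16: RHS = 18, y in [8, 15]  -> 2 point(s)
  x = 18: RHS = 12, y in [9, 14]  -> 2 point(s)
  x = 20: RHS = 1, y in [1, 22]  -> 2 point(s)
  x = 21: RHS = 0, y in [0]  -> 1 point(s)
Affine points: 17. Add the point at infinity: total = 18.

#E(F_23) = 18


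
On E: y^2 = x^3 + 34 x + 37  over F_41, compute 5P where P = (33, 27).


k = 5 = 101_2 (binary, LSB first: 101)
Double-and-add from P = (33, 27):
  bit 0 = 1: acc = O + (33, 27) = (33, 27)
  bit 1 = 0: acc unchanged = (33, 27)
  bit 2 = 1: acc = (33, 27) + (4, 14) = (14, 31)

5P = (14, 31)


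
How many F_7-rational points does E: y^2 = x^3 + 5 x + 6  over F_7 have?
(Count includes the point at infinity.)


For each x in F_7, count y with y^2 = x^3 + 5 x + 6 mod 7:
  x = 5: RHS = 2, y in [3, 4]  -> 2 point(s)
  x = 6: RHS = 0, y in [0]  -> 1 point(s)
Affine points: 3. Add the point at infinity: total = 4.

#E(F_7) = 4


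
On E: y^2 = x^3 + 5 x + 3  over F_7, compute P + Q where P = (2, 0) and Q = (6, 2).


P != Q, so use the chord formula.
s = (y2 - y1) / (x2 - x1) = (2) / (4) mod 7 = 4
x3 = s^2 - x1 - x2 mod 7 = 4^2 - 2 - 6 = 1
y3 = s (x1 - x3) - y1 mod 7 = 4 * (2 - 1) - 0 = 4

P + Q = (1, 4)


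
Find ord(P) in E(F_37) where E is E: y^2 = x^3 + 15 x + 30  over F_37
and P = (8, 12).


Compute successive multiples of P until we hit O:
  1P = (8, 12)
  2P = (0, 20)
  3P = (30, 10)
  4P = (25, 3)
  5P = (3, 18)
  6P = (23, 6)
  7P = (18, 29)
  8P = (15, 2)
  ... (continuing to 34P)
  34P = O

ord(P) = 34


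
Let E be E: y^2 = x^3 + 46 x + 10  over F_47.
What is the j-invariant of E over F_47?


Delta = -16(4 a^3 + 27 b^2) mod 47 = 10
-1728 * (4 a)^3 = -1728 * (4*46)^3 mod 47 = 1
j = 1 * 10^(-1) mod 47 = 33

j = 33 (mod 47)


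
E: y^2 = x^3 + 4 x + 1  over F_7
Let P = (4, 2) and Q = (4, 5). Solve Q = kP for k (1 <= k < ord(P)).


Enumerate multiples of P until we hit Q = (4, 5):
  1P = (4, 2)
  2P = (0, 1)
  3P = (0, 6)
  4P = (4, 5)
Match found at i = 4.

k = 4


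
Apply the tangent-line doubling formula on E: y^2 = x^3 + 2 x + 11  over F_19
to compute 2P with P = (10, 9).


Doubling: s = (3 x1^2 + a) / (2 y1)
s = (3*10^2 + 2) / (2*9) mod 19 = 2
x3 = s^2 - 2 x1 mod 19 = 2^2 - 2*10 = 3
y3 = s (x1 - x3) - y1 mod 19 = 2 * (10 - 3) - 9 = 5

2P = (3, 5)


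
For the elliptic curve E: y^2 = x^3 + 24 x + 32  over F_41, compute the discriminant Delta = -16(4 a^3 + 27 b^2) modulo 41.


4 a^3 + 27 b^2 = 4*24^3 + 27*32^2 = 55296 + 27648 = 82944
Delta = -16 * (82944) = -1327104
Delta mod 41 = 25

Delta = 25 (mod 41)


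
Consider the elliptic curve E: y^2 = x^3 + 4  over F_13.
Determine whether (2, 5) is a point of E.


Check whether y^2 = x^3 + 0 x + 4 (mod 13) for (x, y) = (2, 5).
LHS: y^2 = 5^2 mod 13 = 12
RHS: x^3 + 0 x + 4 = 2^3 + 0*2 + 4 mod 13 = 12
LHS = RHS

Yes, on the curve


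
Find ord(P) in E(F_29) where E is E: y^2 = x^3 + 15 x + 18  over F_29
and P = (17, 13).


Compute successive multiples of P until we hit O:
  1P = (17, 13)
  2P = (11, 21)
  3P = (6, 11)
  4P = (1, 11)
  5P = (16, 27)
  6P = (18, 1)
  7P = (22, 18)
  8P = (20, 13)
  ... (continuing to 27P)
  27P = O

ord(P) = 27


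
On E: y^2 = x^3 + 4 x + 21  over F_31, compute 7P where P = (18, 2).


k = 7 = 111_2 (binary, LSB first: 111)
Double-and-add from P = (18, 2):
  bit 0 = 1: acc = O + (18, 2) = (18, 2)
  bit 1 = 1: acc = (18, 2) + (11, 1) = (21, 2)
  bit 2 = 1: acc = (21, 2) + (23, 29) = (22, 0)

7P = (22, 0)


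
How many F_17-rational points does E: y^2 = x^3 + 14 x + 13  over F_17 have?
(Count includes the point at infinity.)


For each x in F_17, count y with y^2 = x^3 + 14 x + 13 mod 17:
  x = 0: RHS = 13, y in [8, 9]  -> 2 point(s)
  x = 2: RHS = 15, y in [7, 10]  -> 2 point(s)
  x = 5: RHS = 4, y in [2, 15]  -> 2 point(s)
  x = 8: RHS = 8, y in [5, 12]  -> 2 point(s)
  x = 9: RHS = 1, y in [1, 16]  -> 2 point(s)
  x = 11: RHS = 2, y in [6, 11]  -> 2 point(s)
  x = 16: RHS = 15, y in [7, 10]  -> 2 point(s)
Affine points: 14. Add the point at infinity: total = 15.

#E(F_17) = 15


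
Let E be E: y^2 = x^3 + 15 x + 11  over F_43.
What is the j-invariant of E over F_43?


Delta = -16(4 a^3 + 27 b^2) mod 43 = 5
-1728 * (4 a)^3 = -1728 * (4*15)^3 mod 43 = 41
j = 41 * 5^(-1) mod 43 = 34

j = 34 (mod 43)


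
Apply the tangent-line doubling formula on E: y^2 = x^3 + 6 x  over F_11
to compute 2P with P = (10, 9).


Doubling: s = (3 x1^2 + a) / (2 y1)
s = (3*10^2 + 6) / (2*9) mod 11 = 6
x3 = s^2 - 2 x1 mod 11 = 6^2 - 2*10 = 5
y3 = s (x1 - x3) - y1 mod 11 = 6 * (10 - 5) - 9 = 10

2P = (5, 10)


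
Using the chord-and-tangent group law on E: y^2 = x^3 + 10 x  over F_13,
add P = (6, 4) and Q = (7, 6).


P != Q, so use the chord formula.
s = (y2 - y1) / (x2 - x1) = (2) / (1) mod 13 = 2
x3 = s^2 - x1 - x2 mod 13 = 2^2 - 6 - 7 = 4
y3 = s (x1 - x3) - y1 mod 13 = 2 * (6 - 4) - 4 = 0

P + Q = (4, 0)


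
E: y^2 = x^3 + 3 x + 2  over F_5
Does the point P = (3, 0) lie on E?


Check whether y^2 = x^3 + 3 x + 2 (mod 5) for (x, y) = (3, 0).
LHS: y^2 = 0^2 mod 5 = 0
RHS: x^3 + 3 x + 2 = 3^3 + 3*3 + 2 mod 5 = 3
LHS != RHS

No, not on the curve


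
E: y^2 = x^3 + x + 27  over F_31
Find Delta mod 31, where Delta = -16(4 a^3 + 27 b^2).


4 a^3 + 27 b^2 = 4*1^3 + 27*27^2 = 4 + 19683 = 19687
Delta = -16 * (19687) = -314992
Delta mod 31 = 30

Delta = 30 (mod 31)


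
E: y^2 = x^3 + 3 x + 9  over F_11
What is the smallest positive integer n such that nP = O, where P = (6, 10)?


Compute successive multiples of P until we hit O:
  1P = (6, 10)
  2P = (2, 10)
  3P = (3, 1)
  4P = (0, 8)
  5P = (10, 7)
  6P = (10, 4)
  7P = (0, 3)
  8P = (3, 10)
  ... (continuing to 11P)
  11P = O

ord(P) = 11


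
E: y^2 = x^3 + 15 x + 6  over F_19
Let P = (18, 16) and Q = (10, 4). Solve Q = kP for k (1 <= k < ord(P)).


Enumerate multiples of P until we hit Q = (10, 4):
  1P = (18, 16)
  2P = (11, 1)
  3P = (7, 13)
  4P = (17, 5)
  5P = (10, 15)
  6P = (2, 5)
  7P = (4, 15)
  8P = (13, 2)
  9P = (8, 12)
  10P = (0, 14)
  11P = (5, 15)
  12P = (5, 4)
  13P = (0, 5)
  14P = (8, 7)
  15P = (13, 17)
  16P = (4, 4)
  17P = (2, 14)
  18P = (10, 4)
Match found at i = 18.

k = 18


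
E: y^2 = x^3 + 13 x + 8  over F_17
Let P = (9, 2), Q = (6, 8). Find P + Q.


P != Q, so use the chord formula.
s = (y2 - y1) / (x2 - x1) = (6) / (14) mod 17 = 15
x3 = s^2 - x1 - x2 mod 17 = 15^2 - 9 - 6 = 6
y3 = s (x1 - x3) - y1 mod 17 = 15 * (9 - 6) - 2 = 9

P + Q = (6, 9)


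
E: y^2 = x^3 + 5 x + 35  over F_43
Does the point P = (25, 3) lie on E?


Check whether y^2 = x^3 + 5 x + 35 (mod 43) for (x, y) = (25, 3).
LHS: y^2 = 3^2 mod 43 = 9
RHS: x^3 + 5 x + 35 = 25^3 + 5*25 + 35 mod 43 = 4
LHS != RHS

No, not on the curve


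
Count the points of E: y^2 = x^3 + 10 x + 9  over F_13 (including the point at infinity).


For each x in F_13, count y with y^2 = x^3 + 10 x + 9 mod 13:
  x = 0: RHS = 9, y in [3, 10]  -> 2 point(s)
  x = 3: RHS = 1, y in [1, 12]  -> 2 point(s)
  x = 4: RHS = 9, y in [3, 10]  -> 2 point(s)
  x = 6: RHS = 12, y in [5, 8]  -> 2 point(s)
  x = 8: RHS = 3, y in [4, 9]  -> 2 point(s)
  x = 9: RHS = 9, y in [3, 10]  -> 2 point(s)
  x = 10: RHS = 4, y in [2, 11]  -> 2 point(s)
Affine points: 14. Add the point at infinity: total = 15.

#E(F_13) = 15


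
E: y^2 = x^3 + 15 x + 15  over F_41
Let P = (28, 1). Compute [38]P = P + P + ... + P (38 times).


k = 38 = 100110_2 (binary, LSB first: 011001)
Double-and-add from P = (28, 1):
  bit 0 = 0: acc unchanged = O
  bit 1 = 1: acc = O + (5, 16) = (5, 16)
  bit 2 = 1: acc = (5, 16) + (8, 14) = (33, 30)
  bit 3 = 0: acc unchanged = (33, 30)
  bit 4 = 0: acc unchanged = (33, 30)
  bit 5 = 1: acc = (33, 30) + (20, 19) = (4, 4)

38P = (4, 4)


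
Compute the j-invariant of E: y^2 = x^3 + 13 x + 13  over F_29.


Delta = -16(4 a^3 + 27 b^2) mod 29 = 27
-1728 * (4 a)^3 = -1728 * (4*13)^3 mod 29 = 18
j = 18 * 27^(-1) mod 29 = 20

j = 20 (mod 29)


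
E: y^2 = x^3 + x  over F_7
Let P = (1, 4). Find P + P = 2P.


Doubling: s = (3 x1^2 + a) / (2 y1)
s = (3*1^2 + 1) / (2*4) mod 7 = 4
x3 = s^2 - 2 x1 mod 7 = 4^2 - 2*1 = 0
y3 = s (x1 - x3) - y1 mod 7 = 4 * (1 - 0) - 4 = 0

2P = (0, 0)


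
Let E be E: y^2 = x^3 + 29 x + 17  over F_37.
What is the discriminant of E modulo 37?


4 a^3 + 27 b^2 = 4*29^3 + 27*17^2 = 97556 + 7803 = 105359
Delta = -16 * (105359) = -1685744
Delta mod 37 = 13

Delta = 13 (mod 37)


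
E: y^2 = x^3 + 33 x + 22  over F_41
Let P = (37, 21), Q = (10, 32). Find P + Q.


P != Q, so use the chord formula.
s = (y2 - y1) / (x2 - x1) = (11) / (14) mod 41 = 33
x3 = s^2 - x1 - x2 mod 41 = 33^2 - 37 - 10 = 17
y3 = s (x1 - x3) - y1 mod 41 = 33 * (37 - 17) - 21 = 24

P + Q = (17, 24)


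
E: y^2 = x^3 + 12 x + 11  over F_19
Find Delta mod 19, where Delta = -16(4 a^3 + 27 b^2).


4 a^3 + 27 b^2 = 4*12^3 + 27*11^2 = 6912 + 3267 = 10179
Delta = -16 * (10179) = -162864
Delta mod 19 = 4

Delta = 4 (mod 19)


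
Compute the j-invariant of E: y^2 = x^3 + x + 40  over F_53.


Delta = -16(4 a^3 + 27 b^2) mod 53 = 15
-1728 * (4 a)^3 = -1728 * (4*1)^3 mod 53 = 19
j = 19 * 15^(-1) mod 53 = 26

j = 26 (mod 53)


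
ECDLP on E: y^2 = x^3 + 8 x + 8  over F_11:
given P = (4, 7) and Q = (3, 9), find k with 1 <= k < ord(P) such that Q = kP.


Enumerate multiples of P until we hit Q = (3, 9):
  1P = (4, 7)
  2P = (8, 10)
  3P = (3, 2)
  4P = (7, 0)
  5P = (3, 9)
Match found at i = 5.

k = 5


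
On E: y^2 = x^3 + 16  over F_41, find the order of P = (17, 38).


Compute successive multiples of P until we hit O:
  1P = (17, 38)
  2P = (8, 35)
  3P = (7, 20)
  4P = (35, 28)
  5P = (5, 10)
  6P = (29, 16)
  7P = (20, 29)
  8P = (13, 32)
  ... (continuing to 42P)
  42P = O

ord(P) = 42


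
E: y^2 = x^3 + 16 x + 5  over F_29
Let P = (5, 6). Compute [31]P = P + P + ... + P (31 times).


k = 31 = 11111_2 (binary, LSB first: 11111)
Double-and-add from P = (5, 6):
  bit 0 = 1: acc = O + (5, 6) = (5, 6)
  bit 1 = 1: acc = (5, 6) + (3, 14) = (8, 6)
  bit 2 = 1: acc = (8, 6) + (16, 23) = (0, 11)
  bit 3 = 1: acc = (0, 11) + (25, 14) = (10, 11)
  bit 4 = 1: acc = (10, 11) + (15, 13) = (3, 15)

31P = (3, 15)


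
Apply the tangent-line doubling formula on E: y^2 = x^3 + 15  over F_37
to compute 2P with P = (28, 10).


Doubling: s = (3 x1^2 + a) / (2 y1)
s = (3*28^2 + 0) / (2*10) mod 37 = 14
x3 = s^2 - 2 x1 mod 37 = 14^2 - 2*28 = 29
y3 = s (x1 - x3) - y1 mod 37 = 14 * (28 - 29) - 10 = 13

2P = (29, 13)


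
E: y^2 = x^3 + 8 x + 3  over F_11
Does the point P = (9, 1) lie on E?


Check whether y^2 = x^3 + 8 x + 3 (mod 11) for (x, y) = (9, 1).
LHS: y^2 = 1^2 mod 11 = 1
RHS: x^3 + 8 x + 3 = 9^3 + 8*9 + 3 mod 11 = 1
LHS = RHS

Yes, on the curve


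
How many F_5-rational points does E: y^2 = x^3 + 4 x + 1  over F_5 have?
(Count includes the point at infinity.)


For each x in F_5, count y with y^2 = x^3 + 4 x + 1 mod 5:
  x = 0: RHS = 1, y in [1, 4]  -> 2 point(s)
  x = 1: RHS = 1, y in [1, 4]  -> 2 point(s)
  x = 3: RHS = 0, y in [0]  -> 1 point(s)
  x = 4: RHS = 1, y in [1, 4]  -> 2 point(s)
Affine points: 7. Add the point at infinity: total = 8.

#E(F_5) = 8


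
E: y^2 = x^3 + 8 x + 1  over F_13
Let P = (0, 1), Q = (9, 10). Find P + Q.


P != Q, so use the chord formula.
s = (y2 - y1) / (x2 - x1) = (9) / (9) mod 13 = 1
x3 = s^2 - x1 - x2 mod 13 = 1^2 - 0 - 9 = 5
y3 = s (x1 - x3) - y1 mod 13 = 1 * (0 - 5) - 1 = 7

P + Q = (5, 7)


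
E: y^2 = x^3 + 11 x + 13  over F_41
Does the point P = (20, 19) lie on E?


Check whether y^2 = x^3 + 11 x + 13 (mod 41) for (x, y) = (20, 19).
LHS: y^2 = 19^2 mod 41 = 33
RHS: x^3 + 11 x + 13 = 20^3 + 11*20 + 13 mod 41 = 33
LHS = RHS

Yes, on the curve


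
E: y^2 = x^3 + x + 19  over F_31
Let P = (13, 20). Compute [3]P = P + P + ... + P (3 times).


k = 3 = 11_2 (binary, LSB first: 11)
Double-and-add from P = (13, 20):
  bit 0 = 1: acc = O + (13, 20) = (13, 20)
  bit 1 = 1: acc = (13, 20) + (24, 17) = (22, 5)

3P = (22, 5)


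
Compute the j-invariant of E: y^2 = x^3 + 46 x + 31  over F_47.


Delta = -16(4 a^3 + 27 b^2) mod 47 = 16
-1728 * (4 a)^3 = -1728 * (4*46)^3 mod 47 = 1
j = 1 * 16^(-1) mod 47 = 3

j = 3 (mod 47)


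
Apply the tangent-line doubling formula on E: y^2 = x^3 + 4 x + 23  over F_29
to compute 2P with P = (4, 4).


Doubling: s = (3 x1^2 + a) / (2 y1)
s = (3*4^2 + 4) / (2*4) mod 29 = 21
x3 = s^2 - 2 x1 mod 29 = 21^2 - 2*4 = 27
y3 = s (x1 - x3) - y1 mod 29 = 21 * (4 - 27) - 4 = 6

2P = (27, 6)


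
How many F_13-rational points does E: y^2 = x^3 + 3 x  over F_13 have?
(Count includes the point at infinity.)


For each x in F_13, count y with y^2 = x^3 + 3 x + 0 mod 13:
  x = 0: RHS = 0, y in [0]  -> 1 point(s)
  x = 1: RHS = 4, y in [2, 11]  -> 2 point(s)
  x = 2: RHS = 1, y in [1, 12]  -> 2 point(s)
  x = 3: RHS = 10, y in [6, 7]  -> 2 point(s)
  x = 5: RHS = 10, y in [6, 7]  -> 2 point(s)
  x = 6: RHS = 0, y in [0]  -> 1 point(s)
  x = 7: RHS = 0, y in [0]  -> 1 point(s)
  x = 8: RHS = 3, y in [4, 9]  -> 2 point(s)
  x = 10: RHS = 3, y in [4, 9]  -> 2 point(s)
  x = 11: RHS = 12, y in [5, 8]  -> 2 point(s)
  x = 12: RHS = 9, y in [3, 10]  -> 2 point(s)
Affine points: 19. Add the point at infinity: total = 20.

#E(F_13) = 20


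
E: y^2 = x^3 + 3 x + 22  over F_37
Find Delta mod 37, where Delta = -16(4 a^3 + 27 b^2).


4 a^3 + 27 b^2 = 4*3^3 + 27*22^2 = 108 + 13068 = 13176
Delta = -16 * (13176) = -210816
Delta mod 37 = 10

Delta = 10 (mod 37)


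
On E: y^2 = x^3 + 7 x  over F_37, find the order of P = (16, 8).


Compute successive multiples of P until we hit O:
  1P = (16, 8)
  2P = (16, 29)
  3P = O

ord(P) = 3


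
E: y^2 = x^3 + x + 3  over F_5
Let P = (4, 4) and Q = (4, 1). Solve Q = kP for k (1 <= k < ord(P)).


Enumerate multiples of P until we hit Q = (4, 1):
  1P = (4, 4)
  2P = (1, 0)
  3P = (4, 1)
Match found at i = 3.

k = 3


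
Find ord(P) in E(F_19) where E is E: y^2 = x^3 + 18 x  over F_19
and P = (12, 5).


Compute successive multiples of P until we hit O:
  1P = (12, 5)
  2P = (6, 18)
  3P = (2, 5)
  4P = (5, 14)
  5P = (18, 0)
  6P = (5, 5)
  7P = (2, 14)
  8P = (6, 1)
  ... (continuing to 10P)
  10P = O

ord(P) = 10


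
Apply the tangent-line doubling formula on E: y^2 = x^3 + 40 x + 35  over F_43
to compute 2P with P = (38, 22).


Doubling: s = (3 x1^2 + a) / (2 y1)
s = (3*38^2 + 40) / (2*22) mod 43 = 29
x3 = s^2 - 2 x1 mod 43 = 29^2 - 2*38 = 34
y3 = s (x1 - x3) - y1 mod 43 = 29 * (38 - 34) - 22 = 8

2P = (34, 8)


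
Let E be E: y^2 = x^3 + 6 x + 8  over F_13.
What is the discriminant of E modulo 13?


4 a^3 + 27 b^2 = 4*6^3 + 27*8^2 = 864 + 1728 = 2592
Delta = -16 * (2592) = -41472
Delta mod 13 = 11

Delta = 11 (mod 13)


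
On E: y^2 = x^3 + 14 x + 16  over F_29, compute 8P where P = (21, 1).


k = 8 = 1000_2 (binary, LSB first: 0001)
Double-and-add from P = (21, 1):
  bit 0 = 0: acc unchanged = O
  bit 1 = 0: acc unchanged = O
  bit 2 = 0: acc unchanged = O
  bit 3 = 1: acc = O + (10, 24) = (10, 24)

8P = (10, 24)


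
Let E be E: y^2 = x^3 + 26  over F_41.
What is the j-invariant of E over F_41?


Delta = -16(4 a^3 + 27 b^2) mod 41 = 11
-1728 * (4 a)^3 = -1728 * (4*0)^3 mod 41 = 0
j = 0 * 11^(-1) mod 41 = 0

j = 0 (mod 41)


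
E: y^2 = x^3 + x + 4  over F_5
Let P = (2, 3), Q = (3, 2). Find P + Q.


P != Q, so use the chord formula.
s = (y2 - y1) / (x2 - x1) = (4) / (1) mod 5 = 4
x3 = s^2 - x1 - x2 mod 5 = 4^2 - 2 - 3 = 1
y3 = s (x1 - x3) - y1 mod 5 = 4 * (2 - 1) - 3 = 1

P + Q = (1, 1)


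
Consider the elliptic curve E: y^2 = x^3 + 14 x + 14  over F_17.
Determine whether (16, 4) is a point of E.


Check whether y^2 = x^3 + 14 x + 14 (mod 17) for (x, y) = (16, 4).
LHS: y^2 = 4^2 mod 17 = 16
RHS: x^3 + 14 x + 14 = 16^3 + 14*16 + 14 mod 17 = 16
LHS = RHS

Yes, on the curve


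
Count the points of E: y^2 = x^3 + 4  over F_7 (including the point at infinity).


For each x in F_7, count y with y^2 = x^3 + 0 x + 4 mod 7:
  x = 0: RHS = 4, y in [2, 5]  -> 2 point(s)
Affine points: 2. Add the point at infinity: total = 3.

#E(F_7) = 3


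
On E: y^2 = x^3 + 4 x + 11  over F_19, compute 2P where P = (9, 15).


Doubling: s = (3 x1^2 + a) / (2 y1)
s = (3*9^2 + 4) / (2*15) mod 19 = 0
x3 = s^2 - 2 x1 mod 19 = 0^2 - 2*9 = 1
y3 = s (x1 - x3) - y1 mod 19 = 0 * (9 - 1) - 15 = 4

2P = (1, 4)


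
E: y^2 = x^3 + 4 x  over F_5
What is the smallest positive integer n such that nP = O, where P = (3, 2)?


Compute successive multiples of P until we hit O:
  1P = (3, 2)
  2P = (0, 0)
  3P = (3, 3)
  4P = O

ord(P) = 4


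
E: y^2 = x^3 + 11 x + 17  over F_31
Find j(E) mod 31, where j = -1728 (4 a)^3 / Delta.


Delta = -16(4 a^3 + 27 b^2) mod 31 = 24
-1728 * (4 a)^3 = -1728 * (4*11)^3 mod 31 = 30
j = 30 * 24^(-1) mod 31 = 9

j = 9 (mod 31)


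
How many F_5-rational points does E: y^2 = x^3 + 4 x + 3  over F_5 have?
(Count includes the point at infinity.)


For each x in F_5, count y with y^2 = x^3 + 4 x + 3 mod 5:
  x = 2: RHS = 4, y in [2, 3]  -> 2 point(s)
Affine points: 2. Add the point at infinity: total = 3.

#E(F_5) = 3


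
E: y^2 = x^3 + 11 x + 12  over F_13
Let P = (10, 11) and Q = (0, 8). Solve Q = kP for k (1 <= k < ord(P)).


Enumerate multiples of P until we hit Q = (0, 8):
  1P = (10, 11)
  2P = (2, 4)
  3P = (4, 4)
  4P = (0, 5)
  5P = (7, 9)
  6P = (8, 12)
  7P = (5, 6)
  8P = (12, 0)
  9P = (5, 7)
  10P = (8, 1)
  11P = (7, 4)
  12P = (0, 8)
Match found at i = 12.

k = 12


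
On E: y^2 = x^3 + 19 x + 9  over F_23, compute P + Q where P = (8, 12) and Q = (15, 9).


P != Q, so use the chord formula.
s = (y2 - y1) / (x2 - x1) = (20) / (7) mod 23 = 16
x3 = s^2 - x1 - x2 mod 23 = 16^2 - 8 - 15 = 3
y3 = s (x1 - x3) - y1 mod 23 = 16 * (8 - 3) - 12 = 22

P + Q = (3, 22)


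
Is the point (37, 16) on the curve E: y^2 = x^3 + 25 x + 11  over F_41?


Check whether y^2 = x^3 + 25 x + 11 (mod 41) for (x, y) = (37, 16).
LHS: y^2 = 16^2 mod 41 = 10
RHS: x^3 + 25 x + 11 = 37^3 + 25*37 + 11 mod 41 = 11
LHS != RHS

No, not on the curve


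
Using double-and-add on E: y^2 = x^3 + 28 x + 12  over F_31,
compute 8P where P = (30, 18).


k = 8 = 1000_2 (binary, LSB first: 0001)
Double-and-add from P = (30, 18):
  bit 0 = 0: acc unchanged = O
  bit 1 = 0: acc unchanged = O
  bit 2 = 0: acc unchanged = O
  bit 3 = 1: acc = O + (13, 0) = (13, 0)

8P = (13, 0)


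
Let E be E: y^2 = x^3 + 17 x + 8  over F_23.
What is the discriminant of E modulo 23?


4 a^3 + 27 b^2 = 4*17^3 + 27*8^2 = 19652 + 1728 = 21380
Delta = -16 * (21380) = -342080
Delta mod 23 = 22

Delta = 22 (mod 23)


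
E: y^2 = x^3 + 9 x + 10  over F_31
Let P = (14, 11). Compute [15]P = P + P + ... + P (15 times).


k = 15 = 1111_2 (binary, LSB first: 1111)
Double-and-add from P = (14, 11):
  bit 0 = 1: acc = O + (14, 11) = (14, 11)
  bit 1 = 1: acc = (14, 11) + (8, 25) = (11, 13)
  bit 2 = 1: acc = (11, 13) + (3, 23) = (5, 26)
  bit 3 = 1: acc = (5, 26) + (1, 19) = (30, 0)

15P = (30, 0)


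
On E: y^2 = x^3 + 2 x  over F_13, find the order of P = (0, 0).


Compute successive multiples of P until we hit O:
  1P = (0, 0)
  2P = O

ord(P) = 2


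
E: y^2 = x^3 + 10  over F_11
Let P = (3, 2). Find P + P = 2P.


Doubling: s = (3 x1^2 + a) / (2 y1)
s = (3*3^2 + 0) / (2*2) mod 11 = 4
x3 = s^2 - 2 x1 mod 11 = 4^2 - 2*3 = 10
y3 = s (x1 - x3) - y1 mod 11 = 4 * (3 - 10) - 2 = 3

2P = (10, 3)


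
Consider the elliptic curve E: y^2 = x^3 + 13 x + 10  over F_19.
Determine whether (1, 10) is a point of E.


Check whether y^2 = x^3 + 13 x + 10 (mod 19) for (x, y) = (1, 10).
LHS: y^2 = 10^2 mod 19 = 5
RHS: x^3 + 13 x + 10 = 1^3 + 13*1 + 10 mod 19 = 5
LHS = RHS

Yes, on the curve


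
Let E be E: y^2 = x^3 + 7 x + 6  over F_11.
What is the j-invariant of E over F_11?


Delta = -16(4 a^3 + 27 b^2) mod 11 = 6
-1728 * (4 a)^3 = -1728 * (4*7)^3 mod 11 = 4
j = 4 * 6^(-1) mod 11 = 8

j = 8 (mod 11)


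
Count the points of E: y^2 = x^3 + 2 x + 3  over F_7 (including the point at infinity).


For each x in F_7, count y with y^2 = x^3 + 2 x + 3 mod 7:
  x = 2: RHS = 1, y in [1, 6]  -> 2 point(s)
  x = 3: RHS = 1, y in [1, 6]  -> 2 point(s)
  x = 6: RHS = 0, y in [0]  -> 1 point(s)
Affine points: 5. Add the point at infinity: total = 6.

#E(F_7) = 6


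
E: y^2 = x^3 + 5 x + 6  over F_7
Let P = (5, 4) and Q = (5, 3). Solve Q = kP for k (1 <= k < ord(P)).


Enumerate multiples of P until we hit Q = (5, 3):
  1P = (5, 4)
  2P = (6, 0)
  3P = (5, 3)
Match found at i = 3.

k = 3


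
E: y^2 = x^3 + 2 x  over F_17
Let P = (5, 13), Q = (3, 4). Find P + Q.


P != Q, so use the chord formula.
s = (y2 - y1) / (x2 - x1) = (8) / (15) mod 17 = 13
x3 = s^2 - x1 - x2 mod 17 = 13^2 - 5 - 3 = 8
y3 = s (x1 - x3) - y1 mod 17 = 13 * (5 - 8) - 13 = 16

P + Q = (8, 16)


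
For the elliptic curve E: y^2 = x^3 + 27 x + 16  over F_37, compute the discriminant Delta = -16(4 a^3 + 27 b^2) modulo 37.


4 a^3 + 27 b^2 = 4*27^3 + 27*16^2 = 78732 + 6912 = 85644
Delta = -16 * (85644) = -1370304
Delta mod 37 = 28

Delta = 28 (mod 37)


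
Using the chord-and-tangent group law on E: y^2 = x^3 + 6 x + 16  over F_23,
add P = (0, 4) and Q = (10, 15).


P != Q, so use the chord formula.
s = (y2 - y1) / (x2 - x1) = (11) / (10) mod 23 = 8
x3 = s^2 - x1 - x2 mod 23 = 8^2 - 0 - 10 = 8
y3 = s (x1 - x3) - y1 mod 23 = 8 * (0 - 8) - 4 = 1

P + Q = (8, 1)


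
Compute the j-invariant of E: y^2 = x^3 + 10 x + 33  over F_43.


Delta = -16(4 a^3 + 27 b^2) mod 43 = 42
-1728 * (4 a)^3 = -1728 * (4*10)^3 mod 43 = 1
j = 1 * 42^(-1) mod 43 = 42

j = 42 (mod 43)


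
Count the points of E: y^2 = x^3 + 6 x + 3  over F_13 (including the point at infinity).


For each x in F_13, count y with y^2 = x^3 + 6 x + 3 mod 13:
  x = 0: RHS = 3, y in [4, 9]  -> 2 point(s)
  x = 1: RHS = 10, y in [6, 7]  -> 2 point(s)
  x = 2: RHS = 10, y in [6, 7]  -> 2 point(s)
  x = 3: RHS = 9, y in [3, 10]  -> 2 point(s)
  x = 4: RHS = 0, y in [0]  -> 1 point(s)
  x = 8: RHS = 4, y in [2, 11]  -> 2 point(s)
  x = 10: RHS = 10, y in [6, 7]  -> 2 point(s)
  x = 11: RHS = 9, y in [3, 10]  -> 2 point(s)
  x = 12: RHS = 9, y in [3, 10]  -> 2 point(s)
Affine points: 17. Add the point at infinity: total = 18.

#E(F_13) = 18


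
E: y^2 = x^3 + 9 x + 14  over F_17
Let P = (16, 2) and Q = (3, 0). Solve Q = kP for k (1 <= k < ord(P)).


Enumerate multiples of P until we hit Q = (3, 0):
  1P = (16, 2)
  2P = (11, 13)
  3P = (3, 0)
Match found at i = 3.

k = 3


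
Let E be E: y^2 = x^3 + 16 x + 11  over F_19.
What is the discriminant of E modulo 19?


4 a^3 + 27 b^2 = 4*16^3 + 27*11^2 = 16384 + 3267 = 19651
Delta = -16 * (19651) = -314416
Delta mod 19 = 15

Delta = 15 (mod 19)


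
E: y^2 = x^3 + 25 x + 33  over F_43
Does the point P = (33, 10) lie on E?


Check whether y^2 = x^3 + 25 x + 33 (mod 43) for (x, y) = (33, 10).
LHS: y^2 = 10^2 mod 43 = 14
RHS: x^3 + 25 x + 33 = 33^3 + 25*33 + 33 mod 43 = 30
LHS != RHS

No, not on the curve


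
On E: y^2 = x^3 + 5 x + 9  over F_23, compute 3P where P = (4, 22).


k = 3 = 11_2 (binary, LSB first: 11)
Double-and-add from P = (4, 22):
  bit 0 = 1: acc = O + (4, 22) = (4, 22)
  bit 1 = 1: acc = (4, 22) + (10, 22) = (9, 1)

3P = (9, 1)


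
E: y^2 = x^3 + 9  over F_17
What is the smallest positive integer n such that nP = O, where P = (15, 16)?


Compute successive multiples of P until we hit O:
  1P = (15, 16)
  2P = (6, 15)
  3P = (0, 14)
  4P = (3, 6)
  5P = (3, 11)
  6P = (0, 3)
  7P = (6, 2)
  8P = (15, 1)
  ... (continuing to 9P)
  9P = O

ord(P) = 9


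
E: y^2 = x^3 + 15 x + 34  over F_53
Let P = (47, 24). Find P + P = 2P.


Doubling: s = (3 x1^2 + a) / (2 y1)
s = (3*47^2 + 15) / (2*24) mod 53 = 39
x3 = s^2 - 2 x1 mod 53 = 39^2 - 2*47 = 49
y3 = s (x1 - x3) - y1 mod 53 = 39 * (47 - 49) - 24 = 4

2P = (49, 4)


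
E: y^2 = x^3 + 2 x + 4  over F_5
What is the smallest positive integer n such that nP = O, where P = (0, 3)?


Compute successive multiples of P until we hit O:
  1P = (0, 3)
  2P = (4, 4)
  3P = (2, 4)
  4P = (2, 1)
  5P = (4, 1)
  6P = (0, 2)
  7P = O

ord(P) = 7


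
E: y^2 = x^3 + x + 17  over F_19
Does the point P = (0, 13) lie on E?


Check whether y^2 = x^3 + 1 x + 17 (mod 19) for (x, y) = (0, 13).
LHS: y^2 = 13^2 mod 19 = 17
RHS: x^3 + 1 x + 17 = 0^3 + 1*0 + 17 mod 19 = 17
LHS = RHS

Yes, on the curve


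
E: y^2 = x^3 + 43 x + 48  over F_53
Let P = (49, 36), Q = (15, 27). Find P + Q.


P != Q, so use the chord formula.
s = (y2 - y1) / (x2 - x1) = (44) / (19) mod 53 = 33
x3 = s^2 - x1 - x2 mod 53 = 33^2 - 49 - 15 = 18
y3 = s (x1 - x3) - y1 mod 53 = 33 * (49 - 18) - 36 = 33

P + Q = (18, 33)


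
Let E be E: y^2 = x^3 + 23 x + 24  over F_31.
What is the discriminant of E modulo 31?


4 a^3 + 27 b^2 = 4*23^3 + 27*24^2 = 48668 + 15552 = 64220
Delta = -16 * (64220) = -1027520
Delta mod 31 = 6

Delta = 6 (mod 31)


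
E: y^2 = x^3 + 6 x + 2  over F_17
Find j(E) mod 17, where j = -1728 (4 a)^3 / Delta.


Delta = -16(4 a^3 + 27 b^2) mod 17 = 3
-1728 * (4 a)^3 = -1728 * (4*6)^3 mod 17 = 1
j = 1 * 3^(-1) mod 17 = 6

j = 6 (mod 17)


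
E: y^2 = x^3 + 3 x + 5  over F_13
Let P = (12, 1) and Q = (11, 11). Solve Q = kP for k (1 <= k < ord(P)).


Enumerate multiples of P until we hit Q = (11, 11):
  1P = (12, 1)
  2P = (11, 2)
  3P = (4, 4)
  4P = (1, 3)
  5P = (1, 10)
  6P = (4, 9)
  7P = (11, 11)
Match found at i = 7.

k = 7


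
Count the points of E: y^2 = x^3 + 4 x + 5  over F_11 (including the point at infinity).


For each x in F_11, count y with y^2 = x^3 + 4 x + 5 mod 11:
  x = 0: RHS = 5, y in [4, 7]  -> 2 point(s)
  x = 3: RHS = 0, y in [0]  -> 1 point(s)
  x = 6: RHS = 3, y in [5, 6]  -> 2 point(s)
  x = 9: RHS = 0, y in [0]  -> 1 point(s)
  x = 10: RHS = 0, y in [0]  -> 1 point(s)
Affine points: 7. Add the point at infinity: total = 8.

#E(F_11) = 8


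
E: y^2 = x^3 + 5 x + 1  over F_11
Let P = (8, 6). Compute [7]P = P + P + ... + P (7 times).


k = 7 = 111_2 (binary, LSB first: 111)
Double-and-add from P = (8, 6):
  bit 0 = 1: acc = O + (8, 6) = (8, 6)
  bit 1 = 1: acc = (8, 6) + (7, 4) = (0, 10)
  bit 2 = 1: acc = (0, 10) + (6, 4) = (6, 7)

7P = (6, 7)


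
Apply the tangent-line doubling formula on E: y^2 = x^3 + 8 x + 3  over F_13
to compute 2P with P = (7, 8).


Doubling: s = (3 x1^2 + a) / (2 y1)
s = (3*7^2 + 8) / (2*8) mod 13 = 4
x3 = s^2 - 2 x1 mod 13 = 4^2 - 2*7 = 2
y3 = s (x1 - x3) - y1 mod 13 = 4 * (7 - 2) - 8 = 12

2P = (2, 12)


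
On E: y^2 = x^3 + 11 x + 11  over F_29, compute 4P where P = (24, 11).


k = 4 = 100_2 (binary, LSB first: 001)
Double-and-add from P = (24, 11):
  bit 0 = 0: acc unchanged = O
  bit 1 = 0: acc unchanged = O
  bit 2 = 1: acc = O + (1, 9) = (1, 9)

4P = (1, 9)


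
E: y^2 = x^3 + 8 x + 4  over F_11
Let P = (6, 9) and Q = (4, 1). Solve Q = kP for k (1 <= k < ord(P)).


Enumerate multiples of P until we hit Q = (4, 1):
  1P = (6, 9)
  2P = (4, 10)
  3P = (4, 1)
Match found at i = 3.

k = 3


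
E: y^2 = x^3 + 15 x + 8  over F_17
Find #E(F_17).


For each x in F_17, count y with y^2 = x^3 + 15 x + 8 mod 17:
  x = 0: RHS = 8, y in [5, 12]  -> 2 point(s)
  x = 4: RHS = 13, y in [8, 9]  -> 2 point(s)
  x = 5: RHS = 4, y in [2, 15]  -> 2 point(s)
  x = 6: RHS = 8, y in [5, 12]  -> 2 point(s)
  x = 10: RHS = 2, y in [6, 11]  -> 2 point(s)
  x = 11: RHS = 8, y in [5, 12]  -> 2 point(s)
  x = 14: RHS = 4, y in [2, 15]  -> 2 point(s)
  x = 15: RHS = 4, y in [2, 15]  -> 2 point(s)
  x = 16: RHS = 9, y in [3, 14]  -> 2 point(s)
Affine points: 18. Add the point at infinity: total = 19.

#E(F_17) = 19
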